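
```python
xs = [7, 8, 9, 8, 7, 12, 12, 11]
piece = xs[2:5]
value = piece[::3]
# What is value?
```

xs has length 8. The slice xs[2:5] selects indices [2, 3, 4] (2->9, 3->8, 4->7), giving [9, 8, 7]. So piece = [9, 8, 7]. piece has length 3. The slice piece[::3] selects indices [0] (0->9), giving [9].

[9]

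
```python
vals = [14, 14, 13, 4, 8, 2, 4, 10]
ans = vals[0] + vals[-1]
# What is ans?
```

vals has length 8. vals[0] = 14.
vals has length 8. Negative index -1 maps to positive index 8 + (-1) = 7. vals[7] = 10.
Sum: 14 + 10 = 24.

24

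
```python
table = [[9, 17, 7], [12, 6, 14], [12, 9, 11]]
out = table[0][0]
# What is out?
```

table[0] = [9, 17, 7]. Taking column 0 of that row yields 9.

9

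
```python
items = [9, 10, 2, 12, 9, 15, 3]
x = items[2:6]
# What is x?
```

items has length 7. The slice items[2:6] selects indices [2, 3, 4, 5] (2->2, 3->12, 4->9, 5->15), giving [2, 12, 9, 15].

[2, 12, 9, 15]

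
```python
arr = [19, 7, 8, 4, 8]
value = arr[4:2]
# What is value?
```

arr has length 5. The slice arr[4:2] resolves to an empty index range, so the result is [].

[]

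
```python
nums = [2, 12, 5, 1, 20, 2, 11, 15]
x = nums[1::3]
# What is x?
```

nums has length 8. The slice nums[1::3] selects indices [1, 4, 7] (1->12, 4->20, 7->15), giving [12, 20, 15].

[12, 20, 15]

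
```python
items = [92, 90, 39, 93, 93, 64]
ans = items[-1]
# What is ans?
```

items has length 6. Negative index -1 maps to positive index 6 + (-1) = 5. items[5] = 64.

64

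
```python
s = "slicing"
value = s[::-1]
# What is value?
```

s has length 7. The slice s[::-1] selects indices [6, 5, 4, 3, 2, 1, 0] (6->'g', 5->'n', 4->'i', 3->'c', 2->'i', 1->'l', 0->'s'), giving 'gnicils'.

'gnicils'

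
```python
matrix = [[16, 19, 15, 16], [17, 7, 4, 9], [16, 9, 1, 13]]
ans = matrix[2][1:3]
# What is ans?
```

matrix[2] = [16, 9, 1, 13]. matrix[2] has length 4. The slice matrix[2][1:3] selects indices [1, 2] (1->9, 2->1), giving [9, 1].

[9, 1]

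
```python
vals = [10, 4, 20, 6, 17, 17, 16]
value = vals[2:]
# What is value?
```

vals has length 7. The slice vals[2:] selects indices [2, 3, 4, 5, 6] (2->20, 3->6, 4->17, 5->17, 6->16), giving [20, 6, 17, 17, 16].

[20, 6, 17, 17, 16]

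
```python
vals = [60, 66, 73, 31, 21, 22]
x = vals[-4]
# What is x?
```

vals has length 6. Negative index -4 maps to positive index 6 + (-4) = 2. vals[2] = 73.

73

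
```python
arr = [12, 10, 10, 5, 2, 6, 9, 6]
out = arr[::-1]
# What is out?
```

arr has length 8. The slice arr[::-1] selects indices [7, 6, 5, 4, 3, 2, 1, 0] (7->6, 6->9, 5->6, 4->2, 3->5, 2->10, 1->10, 0->12), giving [6, 9, 6, 2, 5, 10, 10, 12].

[6, 9, 6, 2, 5, 10, 10, 12]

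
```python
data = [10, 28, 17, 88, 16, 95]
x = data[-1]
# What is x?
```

data has length 6. Negative index -1 maps to positive index 6 + (-1) = 5. data[5] = 95.

95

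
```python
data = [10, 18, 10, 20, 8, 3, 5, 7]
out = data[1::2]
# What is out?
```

data has length 8. The slice data[1::2] selects indices [1, 3, 5, 7] (1->18, 3->20, 5->3, 7->7), giving [18, 20, 3, 7].

[18, 20, 3, 7]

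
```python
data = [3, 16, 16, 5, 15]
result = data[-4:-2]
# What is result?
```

data has length 5. The slice data[-4:-2] selects indices [1, 2] (1->16, 2->16), giving [16, 16].

[16, 16]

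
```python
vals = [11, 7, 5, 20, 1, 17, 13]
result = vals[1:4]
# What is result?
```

vals has length 7. The slice vals[1:4] selects indices [1, 2, 3] (1->7, 2->5, 3->20), giving [7, 5, 20].

[7, 5, 20]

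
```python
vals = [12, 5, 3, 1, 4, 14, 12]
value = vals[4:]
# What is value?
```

vals has length 7. The slice vals[4:] selects indices [4, 5, 6] (4->4, 5->14, 6->12), giving [4, 14, 12].

[4, 14, 12]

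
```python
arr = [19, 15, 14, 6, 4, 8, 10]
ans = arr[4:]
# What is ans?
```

arr has length 7. The slice arr[4:] selects indices [4, 5, 6] (4->4, 5->8, 6->10), giving [4, 8, 10].

[4, 8, 10]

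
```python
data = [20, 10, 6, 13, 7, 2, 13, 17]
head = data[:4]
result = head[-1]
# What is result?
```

data has length 8. The slice data[:4] selects indices [0, 1, 2, 3] (0->20, 1->10, 2->6, 3->13), giving [20, 10, 6, 13]. So head = [20, 10, 6, 13]. Then head[-1] = 13.

13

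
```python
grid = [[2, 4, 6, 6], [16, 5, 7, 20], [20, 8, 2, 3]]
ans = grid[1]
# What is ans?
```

grid has 3 rows. Row 1 is [16, 5, 7, 20].

[16, 5, 7, 20]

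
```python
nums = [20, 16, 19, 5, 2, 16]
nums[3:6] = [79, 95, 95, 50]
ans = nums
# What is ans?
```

nums starts as [20, 16, 19, 5, 2, 16] (length 6). The slice nums[3:6] covers indices [3, 4, 5] with values [5, 2, 16]. Replacing that slice with [79, 95, 95, 50] (different length) produces [20, 16, 19, 79, 95, 95, 50].

[20, 16, 19, 79, 95, 95, 50]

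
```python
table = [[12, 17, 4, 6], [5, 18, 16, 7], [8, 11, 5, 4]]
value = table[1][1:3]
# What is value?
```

table[1] = [5, 18, 16, 7]. table[1] has length 4. The slice table[1][1:3] selects indices [1, 2] (1->18, 2->16), giving [18, 16].

[18, 16]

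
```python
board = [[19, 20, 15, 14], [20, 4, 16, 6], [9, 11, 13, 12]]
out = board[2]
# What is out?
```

board has 3 rows. Row 2 is [9, 11, 13, 12].

[9, 11, 13, 12]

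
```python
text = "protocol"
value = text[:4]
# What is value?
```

text has length 8. The slice text[:4] selects indices [0, 1, 2, 3] (0->'p', 1->'r', 2->'o', 3->'t'), giving 'prot'.

'prot'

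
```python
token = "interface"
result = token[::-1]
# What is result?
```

token has length 9. The slice token[::-1] selects indices [8, 7, 6, 5, 4, 3, 2, 1, 0] (8->'e', 7->'c', 6->'a', 5->'f', 4->'r', 3->'e', 2->'t', 1->'n', 0->'i'), giving 'ecafretni'.

'ecafretni'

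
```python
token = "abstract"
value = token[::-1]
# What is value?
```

token has length 8. The slice token[::-1] selects indices [7, 6, 5, 4, 3, 2, 1, 0] (7->'t', 6->'c', 5->'a', 4->'r', 3->'t', 2->'s', 1->'b', 0->'a'), giving 'tcartsba'.

'tcartsba'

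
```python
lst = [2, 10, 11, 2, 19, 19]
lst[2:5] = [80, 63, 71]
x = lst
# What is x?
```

lst starts as [2, 10, 11, 2, 19, 19] (length 6). The slice lst[2:5] covers indices [2, 3, 4] with values [11, 2, 19]. Replacing that slice with [80, 63, 71] (same length) produces [2, 10, 80, 63, 71, 19].

[2, 10, 80, 63, 71, 19]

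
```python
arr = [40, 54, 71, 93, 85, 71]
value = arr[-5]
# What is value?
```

arr has length 6. Negative index -5 maps to positive index 6 + (-5) = 1. arr[1] = 54.

54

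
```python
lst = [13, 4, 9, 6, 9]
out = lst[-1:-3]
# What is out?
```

lst has length 5. The slice lst[-1:-3] resolves to an empty index range, so the result is [].

[]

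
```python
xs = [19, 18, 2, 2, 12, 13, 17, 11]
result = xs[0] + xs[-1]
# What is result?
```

xs has length 8. xs[0] = 19.
xs has length 8. Negative index -1 maps to positive index 8 + (-1) = 7. xs[7] = 11.
Sum: 19 + 11 = 30.

30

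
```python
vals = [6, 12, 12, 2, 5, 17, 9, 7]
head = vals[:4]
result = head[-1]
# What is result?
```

vals has length 8. The slice vals[:4] selects indices [0, 1, 2, 3] (0->6, 1->12, 2->12, 3->2), giving [6, 12, 12, 2]. So head = [6, 12, 12, 2]. Then head[-1] = 2.

2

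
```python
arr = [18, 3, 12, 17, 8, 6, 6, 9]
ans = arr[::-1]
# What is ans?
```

arr has length 8. The slice arr[::-1] selects indices [7, 6, 5, 4, 3, 2, 1, 0] (7->9, 6->6, 5->6, 4->8, 3->17, 2->12, 1->3, 0->18), giving [9, 6, 6, 8, 17, 12, 3, 18].

[9, 6, 6, 8, 17, 12, 3, 18]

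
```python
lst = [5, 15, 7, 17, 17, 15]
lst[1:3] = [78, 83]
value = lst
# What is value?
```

lst starts as [5, 15, 7, 17, 17, 15] (length 6). The slice lst[1:3] covers indices [1, 2] with values [15, 7]. Replacing that slice with [78, 83] (same length) produces [5, 78, 83, 17, 17, 15].

[5, 78, 83, 17, 17, 15]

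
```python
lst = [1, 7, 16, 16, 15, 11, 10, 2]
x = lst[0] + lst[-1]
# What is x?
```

lst has length 8. lst[0] = 1.
lst has length 8. Negative index -1 maps to positive index 8 + (-1) = 7. lst[7] = 2.
Sum: 1 + 2 = 3.

3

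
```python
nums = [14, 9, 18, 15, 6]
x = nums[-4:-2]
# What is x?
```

nums has length 5. The slice nums[-4:-2] selects indices [1, 2] (1->9, 2->18), giving [9, 18].

[9, 18]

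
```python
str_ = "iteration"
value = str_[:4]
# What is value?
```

str_ has length 9. The slice str_[:4] selects indices [0, 1, 2, 3] (0->'i', 1->'t', 2->'e', 3->'r'), giving 'iter'.

'iter'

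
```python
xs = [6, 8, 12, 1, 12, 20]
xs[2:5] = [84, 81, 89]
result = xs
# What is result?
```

xs starts as [6, 8, 12, 1, 12, 20] (length 6). The slice xs[2:5] covers indices [2, 3, 4] with values [12, 1, 12]. Replacing that slice with [84, 81, 89] (same length) produces [6, 8, 84, 81, 89, 20].

[6, 8, 84, 81, 89, 20]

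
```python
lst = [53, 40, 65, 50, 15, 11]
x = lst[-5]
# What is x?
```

lst has length 6. Negative index -5 maps to positive index 6 + (-5) = 1. lst[1] = 40.

40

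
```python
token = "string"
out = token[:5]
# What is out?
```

token has length 6. The slice token[:5] selects indices [0, 1, 2, 3, 4] (0->'s', 1->'t', 2->'r', 3->'i', 4->'n'), giving 'strin'.

'strin'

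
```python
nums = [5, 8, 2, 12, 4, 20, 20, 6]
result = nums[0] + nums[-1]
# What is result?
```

nums has length 8. nums[0] = 5.
nums has length 8. Negative index -1 maps to positive index 8 + (-1) = 7. nums[7] = 6.
Sum: 5 + 6 = 11.

11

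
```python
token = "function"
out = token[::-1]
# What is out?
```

token has length 8. The slice token[::-1] selects indices [7, 6, 5, 4, 3, 2, 1, 0] (7->'n', 6->'o', 5->'i', 4->'t', 3->'c', 2->'n', 1->'u', 0->'f'), giving 'noitcnuf'.

'noitcnuf'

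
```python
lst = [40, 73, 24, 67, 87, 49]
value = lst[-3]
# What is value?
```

lst has length 6. Negative index -3 maps to positive index 6 + (-3) = 3. lst[3] = 67.

67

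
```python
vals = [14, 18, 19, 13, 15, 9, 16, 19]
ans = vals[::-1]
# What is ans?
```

vals has length 8. The slice vals[::-1] selects indices [7, 6, 5, 4, 3, 2, 1, 0] (7->19, 6->16, 5->9, 4->15, 3->13, 2->19, 1->18, 0->14), giving [19, 16, 9, 15, 13, 19, 18, 14].

[19, 16, 9, 15, 13, 19, 18, 14]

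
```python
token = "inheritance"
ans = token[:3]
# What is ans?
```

token has length 11. The slice token[:3] selects indices [0, 1, 2] (0->'i', 1->'n', 2->'h'), giving 'inh'.

'inh'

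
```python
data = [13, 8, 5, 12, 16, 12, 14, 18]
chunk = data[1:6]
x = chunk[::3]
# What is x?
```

data has length 8. The slice data[1:6] selects indices [1, 2, 3, 4, 5] (1->8, 2->5, 3->12, 4->16, 5->12), giving [8, 5, 12, 16, 12]. So chunk = [8, 5, 12, 16, 12]. chunk has length 5. The slice chunk[::3] selects indices [0, 3] (0->8, 3->16), giving [8, 16].

[8, 16]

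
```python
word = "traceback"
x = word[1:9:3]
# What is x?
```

word has length 9. The slice word[1:9:3] selects indices [1, 4, 7] (1->'r', 4->'e', 7->'c'), giving 'rec'.

'rec'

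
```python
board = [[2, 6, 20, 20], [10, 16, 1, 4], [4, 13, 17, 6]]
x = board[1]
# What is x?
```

board has 3 rows. Row 1 is [10, 16, 1, 4].

[10, 16, 1, 4]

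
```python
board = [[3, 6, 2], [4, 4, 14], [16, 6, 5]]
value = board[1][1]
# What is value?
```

board[1] = [4, 4, 14]. Taking column 1 of that row yields 4.

4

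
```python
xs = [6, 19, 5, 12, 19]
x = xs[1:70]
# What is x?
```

xs has length 5. The slice xs[1:70] selects indices [1, 2, 3, 4] (1->19, 2->5, 3->12, 4->19), giving [19, 5, 12, 19].

[19, 5, 12, 19]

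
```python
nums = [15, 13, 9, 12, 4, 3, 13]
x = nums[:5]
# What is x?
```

nums has length 7. The slice nums[:5] selects indices [0, 1, 2, 3, 4] (0->15, 1->13, 2->9, 3->12, 4->4), giving [15, 13, 9, 12, 4].

[15, 13, 9, 12, 4]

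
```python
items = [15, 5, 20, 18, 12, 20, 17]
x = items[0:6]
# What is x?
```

items has length 7. The slice items[0:6] selects indices [0, 1, 2, 3, 4, 5] (0->15, 1->5, 2->20, 3->18, 4->12, 5->20), giving [15, 5, 20, 18, 12, 20].

[15, 5, 20, 18, 12, 20]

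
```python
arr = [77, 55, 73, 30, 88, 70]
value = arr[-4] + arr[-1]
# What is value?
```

arr has length 6. Negative index -4 maps to positive index 6 + (-4) = 2. arr[2] = 73.
arr has length 6. Negative index -1 maps to positive index 6 + (-1) = 5. arr[5] = 70.
Sum: 73 + 70 = 143.

143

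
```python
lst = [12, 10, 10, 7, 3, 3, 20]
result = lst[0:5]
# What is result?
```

lst has length 7. The slice lst[0:5] selects indices [0, 1, 2, 3, 4] (0->12, 1->10, 2->10, 3->7, 4->3), giving [12, 10, 10, 7, 3].

[12, 10, 10, 7, 3]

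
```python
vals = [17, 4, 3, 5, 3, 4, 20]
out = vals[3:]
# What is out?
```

vals has length 7. The slice vals[3:] selects indices [3, 4, 5, 6] (3->5, 4->3, 5->4, 6->20), giving [5, 3, 4, 20].

[5, 3, 4, 20]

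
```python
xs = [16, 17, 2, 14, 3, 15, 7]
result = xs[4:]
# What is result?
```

xs has length 7. The slice xs[4:] selects indices [4, 5, 6] (4->3, 5->15, 6->7), giving [3, 15, 7].

[3, 15, 7]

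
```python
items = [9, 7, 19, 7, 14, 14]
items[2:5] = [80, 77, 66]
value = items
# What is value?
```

items starts as [9, 7, 19, 7, 14, 14] (length 6). The slice items[2:5] covers indices [2, 3, 4] with values [19, 7, 14]. Replacing that slice with [80, 77, 66] (same length) produces [9, 7, 80, 77, 66, 14].

[9, 7, 80, 77, 66, 14]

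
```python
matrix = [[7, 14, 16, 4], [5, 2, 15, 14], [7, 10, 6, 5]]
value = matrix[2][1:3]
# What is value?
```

matrix[2] = [7, 10, 6, 5]. matrix[2] has length 4. The slice matrix[2][1:3] selects indices [1, 2] (1->10, 2->6), giving [10, 6].

[10, 6]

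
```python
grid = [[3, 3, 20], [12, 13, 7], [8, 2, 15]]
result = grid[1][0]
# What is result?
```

grid[1] = [12, 13, 7]. Taking column 0 of that row yields 12.

12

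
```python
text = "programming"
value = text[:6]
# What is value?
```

text has length 11. The slice text[:6] selects indices [0, 1, 2, 3, 4, 5] (0->'p', 1->'r', 2->'o', 3->'g', 4->'r', 5->'a'), giving 'progra'.

'progra'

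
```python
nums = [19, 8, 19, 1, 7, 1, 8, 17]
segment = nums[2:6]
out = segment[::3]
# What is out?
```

nums has length 8. The slice nums[2:6] selects indices [2, 3, 4, 5] (2->19, 3->1, 4->7, 5->1), giving [19, 1, 7, 1]. So segment = [19, 1, 7, 1]. segment has length 4. The slice segment[::3] selects indices [0, 3] (0->19, 3->1), giving [19, 1].

[19, 1]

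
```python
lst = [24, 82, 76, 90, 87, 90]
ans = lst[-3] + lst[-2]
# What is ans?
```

lst has length 6. Negative index -3 maps to positive index 6 + (-3) = 3. lst[3] = 90.
lst has length 6. Negative index -2 maps to positive index 6 + (-2) = 4. lst[4] = 87.
Sum: 90 + 87 = 177.

177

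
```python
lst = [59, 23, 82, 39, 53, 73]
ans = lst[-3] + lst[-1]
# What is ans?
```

lst has length 6. Negative index -3 maps to positive index 6 + (-3) = 3. lst[3] = 39.
lst has length 6. Negative index -1 maps to positive index 6 + (-1) = 5. lst[5] = 73.
Sum: 39 + 73 = 112.

112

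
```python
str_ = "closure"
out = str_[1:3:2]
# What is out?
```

str_ has length 7. The slice str_[1:3:2] selects indices [1] (1->'l'), giving 'l'.

'l'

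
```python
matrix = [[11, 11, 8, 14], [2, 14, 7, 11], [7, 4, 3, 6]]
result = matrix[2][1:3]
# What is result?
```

matrix[2] = [7, 4, 3, 6]. matrix[2] has length 4. The slice matrix[2][1:3] selects indices [1, 2] (1->4, 2->3), giving [4, 3].

[4, 3]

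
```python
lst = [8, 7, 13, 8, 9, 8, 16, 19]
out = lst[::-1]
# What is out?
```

lst has length 8. The slice lst[::-1] selects indices [7, 6, 5, 4, 3, 2, 1, 0] (7->19, 6->16, 5->8, 4->9, 3->8, 2->13, 1->7, 0->8), giving [19, 16, 8, 9, 8, 13, 7, 8].

[19, 16, 8, 9, 8, 13, 7, 8]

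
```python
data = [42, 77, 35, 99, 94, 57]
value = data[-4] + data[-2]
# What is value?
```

data has length 6. Negative index -4 maps to positive index 6 + (-4) = 2. data[2] = 35.
data has length 6. Negative index -2 maps to positive index 6 + (-2) = 4. data[4] = 94.
Sum: 35 + 94 = 129.

129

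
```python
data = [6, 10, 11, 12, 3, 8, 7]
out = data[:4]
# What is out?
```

data has length 7. The slice data[:4] selects indices [0, 1, 2, 3] (0->6, 1->10, 2->11, 3->12), giving [6, 10, 11, 12].

[6, 10, 11, 12]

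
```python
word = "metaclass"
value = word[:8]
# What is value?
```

word has length 9. The slice word[:8] selects indices [0, 1, 2, 3, 4, 5, 6, 7] (0->'m', 1->'e', 2->'t', 3->'a', 4->'c', 5->'l', 6->'a', 7->'s'), giving 'metaclas'.

'metaclas'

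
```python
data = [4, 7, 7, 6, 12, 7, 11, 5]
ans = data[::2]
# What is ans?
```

data has length 8. The slice data[::2] selects indices [0, 2, 4, 6] (0->4, 2->7, 4->12, 6->11), giving [4, 7, 12, 11].

[4, 7, 12, 11]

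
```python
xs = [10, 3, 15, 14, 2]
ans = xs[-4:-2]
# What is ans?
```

xs has length 5. The slice xs[-4:-2] selects indices [1, 2] (1->3, 2->15), giving [3, 15].

[3, 15]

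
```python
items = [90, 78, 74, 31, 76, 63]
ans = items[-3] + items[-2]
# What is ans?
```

items has length 6. Negative index -3 maps to positive index 6 + (-3) = 3. items[3] = 31.
items has length 6. Negative index -2 maps to positive index 6 + (-2) = 4. items[4] = 76.
Sum: 31 + 76 = 107.

107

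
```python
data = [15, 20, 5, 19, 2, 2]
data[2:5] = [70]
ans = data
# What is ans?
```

data starts as [15, 20, 5, 19, 2, 2] (length 6). The slice data[2:5] covers indices [2, 3, 4] with values [5, 19, 2]. Replacing that slice with [70] (different length) produces [15, 20, 70, 2].

[15, 20, 70, 2]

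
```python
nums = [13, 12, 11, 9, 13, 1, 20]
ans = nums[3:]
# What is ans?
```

nums has length 7. The slice nums[3:] selects indices [3, 4, 5, 6] (3->9, 4->13, 5->1, 6->20), giving [9, 13, 1, 20].

[9, 13, 1, 20]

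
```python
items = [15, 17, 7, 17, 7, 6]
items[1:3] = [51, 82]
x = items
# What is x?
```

items starts as [15, 17, 7, 17, 7, 6] (length 6). The slice items[1:3] covers indices [1, 2] with values [17, 7]. Replacing that slice with [51, 82] (same length) produces [15, 51, 82, 17, 7, 6].

[15, 51, 82, 17, 7, 6]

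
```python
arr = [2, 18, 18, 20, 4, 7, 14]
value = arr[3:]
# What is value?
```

arr has length 7. The slice arr[3:] selects indices [3, 4, 5, 6] (3->20, 4->4, 5->7, 6->14), giving [20, 4, 7, 14].

[20, 4, 7, 14]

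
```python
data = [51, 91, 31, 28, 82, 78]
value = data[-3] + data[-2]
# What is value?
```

data has length 6. Negative index -3 maps to positive index 6 + (-3) = 3. data[3] = 28.
data has length 6. Negative index -2 maps to positive index 6 + (-2) = 4. data[4] = 82.
Sum: 28 + 82 = 110.

110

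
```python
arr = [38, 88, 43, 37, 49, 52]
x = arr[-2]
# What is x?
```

arr has length 6. Negative index -2 maps to positive index 6 + (-2) = 4. arr[4] = 49.

49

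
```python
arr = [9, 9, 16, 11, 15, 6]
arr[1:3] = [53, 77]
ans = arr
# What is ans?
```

arr starts as [9, 9, 16, 11, 15, 6] (length 6). The slice arr[1:3] covers indices [1, 2] with values [9, 16]. Replacing that slice with [53, 77] (same length) produces [9, 53, 77, 11, 15, 6].

[9, 53, 77, 11, 15, 6]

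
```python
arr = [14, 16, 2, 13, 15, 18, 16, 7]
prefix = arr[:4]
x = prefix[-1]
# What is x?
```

arr has length 8. The slice arr[:4] selects indices [0, 1, 2, 3] (0->14, 1->16, 2->2, 3->13), giving [14, 16, 2, 13]. So prefix = [14, 16, 2, 13]. Then prefix[-1] = 13.

13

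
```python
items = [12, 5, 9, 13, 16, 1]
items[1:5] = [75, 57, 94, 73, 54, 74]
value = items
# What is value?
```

items starts as [12, 5, 9, 13, 16, 1] (length 6). The slice items[1:5] covers indices [1, 2, 3, 4] with values [5, 9, 13, 16]. Replacing that slice with [75, 57, 94, 73, 54, 74] (different length) produces [12, 75, 57, 94, 73, 54, 74, 1].

[12, 75, 57, 94, 73, 54, 74, 1]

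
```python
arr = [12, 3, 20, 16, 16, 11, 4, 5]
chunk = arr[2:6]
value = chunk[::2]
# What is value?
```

arr has length 8. The slice arr[2:6] selects indices [2, 3, 4, 5] (2->20, 3->16, 4->16, 5->11), giving [20, 16, 16, 11]. So chunk = [20, 16, 16, 11]. chunk has length 4. The slice chunk[::2] selects indices [0, 2] (0->20, 2->16), giving [20, 16].

[20, 16]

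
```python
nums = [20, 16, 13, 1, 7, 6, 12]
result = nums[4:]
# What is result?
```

nums has length 7. The slice nums[4:] selects indices [4, 5, 6] (4->7, 5->6, 6->12), giving [7, 6, 12].

[7, 6, 12]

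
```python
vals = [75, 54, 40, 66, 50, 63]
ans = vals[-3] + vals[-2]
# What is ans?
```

vals has length 6. Negative index -3 maps to positive index 6 + (-3) = 3. vals[3] = 66.
vals has length 6. Negative index -2 maps to positive index 6 + (-2) = 4. vals[4] = 50.
Sum: 66 + 50 = 116.

116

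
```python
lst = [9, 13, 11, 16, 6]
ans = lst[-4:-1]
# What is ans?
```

lst has length 5. The slice lst[-4:-1] selects indices [1, 2, 3] (1->13, 2->11, 3->16), giving [13, 11, 16].

[13, 11, 16]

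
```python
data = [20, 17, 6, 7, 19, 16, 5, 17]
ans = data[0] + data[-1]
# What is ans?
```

data has length 8. data[0] = 20.
data has length 8. Negative index -1 maps to positive index 8 + (-1) = 7. data[7] = 17.
Sum: 20 + 17 = 37.

37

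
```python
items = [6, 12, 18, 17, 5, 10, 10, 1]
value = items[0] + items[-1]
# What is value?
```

items has length 8. items[0] = 6.
items has length 8. Negative index -1 maps to positive index 8 + (-1) = 7. items[7] = 1.
Sum: 6 + 1 = 7.

7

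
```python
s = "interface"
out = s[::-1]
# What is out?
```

s has length 9. The slice s[::-1] selects indices [8, 7, 6, 5, 4, 3, 2, 1, 0] (8->'e', 7->'c', 6->'a', 5->'f', 4->'r', 3->'e', 2->'t', 1->'n', 0->'i'), giving 'ecafretni'.

'ecafretni'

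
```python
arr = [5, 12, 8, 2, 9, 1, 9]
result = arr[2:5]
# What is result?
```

arr has length 7. The slice arr[2:5] selects indices [2, 3, 4] (2->8, 3->2, 4->9), giving [8, 2, 9].

[8, 2, 9]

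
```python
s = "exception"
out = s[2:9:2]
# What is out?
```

s has length 9. The slice s[2:9:2] selects indices [2, 4, 6, 8] (2->'c', 4->'p', 6->'i', 8->'n'), giving 'cpin'.

'cpin'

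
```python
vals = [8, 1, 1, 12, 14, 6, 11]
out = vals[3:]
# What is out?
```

vals has length 7. The slice vals[3:] selects indices [3, 4, 5, 6] (3->12, 4->14, 5->6, 6->11), giving [12, 14, 6, 11].

[12, 14, 6, 11]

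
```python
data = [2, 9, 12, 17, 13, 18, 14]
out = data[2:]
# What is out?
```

data has length 7. The slice data[2:] selects indices [2, 3, 4, 5, 6] (2->12, 3->17, 4->13, 5->18, 6->14), giving [12, 17, 13, 18, 14].

[12, 17, 13, 18, 14]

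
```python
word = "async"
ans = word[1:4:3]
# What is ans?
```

word has length 5. The slice word[1:4:3] selects indices [1] (1->'s'), giving 's'.

's'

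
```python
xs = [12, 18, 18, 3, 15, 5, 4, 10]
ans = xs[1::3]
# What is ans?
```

xs has length 8. The slice xs[1::3] selects indices [1, 4, 7] (1->18, 4->15, 7->10), giving [18, 15, 10].

[18, 15, 10]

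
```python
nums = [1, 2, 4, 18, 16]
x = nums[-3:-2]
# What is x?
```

nums has length 5. The slice nums[-3:-2] selects indices [2] (2->4), giving [4].

[4]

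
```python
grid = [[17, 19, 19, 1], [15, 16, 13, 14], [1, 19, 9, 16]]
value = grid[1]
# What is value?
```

grid has 3 rows. Row 1 is [15, 16, 13, 14].

[15, 16, 13, 14]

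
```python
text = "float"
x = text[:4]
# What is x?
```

text has length 5. The slice text[:4] selects indices [0, 1, 2, 3] (0->'f', 1->'l', 2->'o', 3->'a'), giving 'floa'.

'floa'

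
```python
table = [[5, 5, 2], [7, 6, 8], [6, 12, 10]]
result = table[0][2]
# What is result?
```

table[0] = [5, 5, 2]. Taking column 2 of that row yields 2.

2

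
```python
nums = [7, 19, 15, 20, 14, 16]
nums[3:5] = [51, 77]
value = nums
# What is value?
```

nums starts as [7, 19, 15, 20, 14, 16] (length 6). The slice nums[3:5] covers indices [3, 4] with values [20, 14]. Replacing that slice with [51, 77] (same length) produces [7, 19, 15, 51, 77, 16].

[7, 19, 15, 51, 77, 16]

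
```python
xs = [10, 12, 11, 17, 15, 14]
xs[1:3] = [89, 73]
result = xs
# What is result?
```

xs starts as [10, 12, 11, 17, 15, 14] (length 6). The slice xs[1:3] covers indices [1, 2] with values [12, 11]. Replacing that slice with [89, 73] (same length) produces [10, 89, 73, 17, 15, 14].

[10, 89, 73, 17, 15, 14]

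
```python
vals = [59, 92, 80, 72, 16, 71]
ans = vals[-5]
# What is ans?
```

vals has length 6. Negative index -5 maps to positive index 6 + (-5) = 1. vals[1] = 92.

92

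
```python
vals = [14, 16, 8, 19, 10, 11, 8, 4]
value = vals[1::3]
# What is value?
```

vals has length 8. The slice vals[1::3] selects indices [1, 4, 7] (1->16, 4->10, 7->4), giving [16, 10, 4].

[16, 10, 4]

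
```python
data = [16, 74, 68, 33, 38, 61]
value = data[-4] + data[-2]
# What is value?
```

data has length 6. Negative index -4 maps to positive index 6 + (-4) = 2. data[2] = 68.
data has length 6. Negative index -2 maps to positive index 6 + (-2) = 4. data[4] = 38.
Sum: 68 + 38 = 106.

106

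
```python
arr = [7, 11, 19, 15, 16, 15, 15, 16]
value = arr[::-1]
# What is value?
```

arr has length 8. The slice arr[::-1] selects indices [7, 6, 5, 4, 3, 2, 1, 0] (7->16, 6->15, 5->15, 4->16, 3->15, 2->19, 1->11, 0->7), giving [16, 15, 15, 16, 15, 19, 11, 7].

[16, 15, 15, 16, 15, 19, 11, 7]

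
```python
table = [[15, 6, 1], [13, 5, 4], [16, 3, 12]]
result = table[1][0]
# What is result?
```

table[1] = [13, 5, 4]. Taking column 0 of that row yields 13.

13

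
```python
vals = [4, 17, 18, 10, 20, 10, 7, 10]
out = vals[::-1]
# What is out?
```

vals has length 8. The slice vals[::-1] selects indices [7, 6, 5, 4, 3, 2, 1, 0] (7->10, 6->7, 5->10, 4->20, 3->10, 2->18, 1->17, 0->4), giving [10, 7, 10, 20, 10, 18, 17, 4].

[10, 7, 10, 20, 10, 18, 17, 4]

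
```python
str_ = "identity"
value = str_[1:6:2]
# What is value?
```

str_ has length 8. The slice str_[1:6:2] selects indices [1, 3, 5] (1->'d', 3->'n', 5->'i'), giving 'dni'.

'dni'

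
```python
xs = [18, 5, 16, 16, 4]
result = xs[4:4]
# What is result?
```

xs has length 5. The slice xs[4:4] resolves to an empty index range, so the result is [].

[]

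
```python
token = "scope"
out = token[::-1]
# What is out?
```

token has length 5. The slice token[::-1] selects indices [4, 3, 2, 1, 0] (4->'e', 3->'p', 2->'o', 1->'c', 0->'s'), giving 'epocs'.

'epocs'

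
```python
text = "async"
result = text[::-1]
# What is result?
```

text has length 5. The slice text[::-1] selects indices [4, 3, 2, 1, 0] (4->'c', 3->'n', 2->'y', 1->'s', 0->'a'), giving 'cnysa'.

'cnysa'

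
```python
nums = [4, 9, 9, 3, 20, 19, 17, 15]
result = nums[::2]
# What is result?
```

nums has length 8. The slice nums[::2] selects indices [0, 2, 4, 6] (0->4, 2->9, 4->20, 6->17), giving [4, 9, 20, 17].

[4, 9, 20, 17]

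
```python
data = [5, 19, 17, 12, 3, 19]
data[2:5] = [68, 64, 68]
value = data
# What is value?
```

data starts as [5, 19, 17, 12, 3, 19] (length 6). The slice data[2:5] covers indices [2, 3, 4] with values [17, 12, 3]. Replacing that slice with [68, 64, 68] (same length) produces [5, 19, 68, 64, 68, 19].

[5, 19, 68, 64, 68, 19]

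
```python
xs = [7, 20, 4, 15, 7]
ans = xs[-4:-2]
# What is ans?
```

xs has length 5. The slice xs[-4:-2] selects indices [1, 2] (1->20, 2->4), giving [20, 4].

[20, 4]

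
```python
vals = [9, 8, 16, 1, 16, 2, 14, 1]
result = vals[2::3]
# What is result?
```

vals has length 8. The slice vals[2::3] selects indices [2, 5] (2->16, 5->2), giving [16, 2].

[16, 2]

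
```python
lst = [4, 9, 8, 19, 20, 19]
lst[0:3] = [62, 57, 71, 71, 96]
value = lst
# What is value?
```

lst starts as [4, 9, 8, 19, 20, 19] (length 6). The slice lst[0:3] covers indices [0, 1, 2] with values [4, 9, 8]. Replacing that slice with [62, 57, 71, 71, 96] (different length) produces [62, 57, 71, 71, 96, 19, 20, 19].

[62, 57, 71, 71, 96, 19, 20, 19]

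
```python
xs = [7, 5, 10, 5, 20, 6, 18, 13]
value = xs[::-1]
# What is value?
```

xs has length 8. The slice xs[::-1] selects indices [7, 6, 5, 4, 3, 2, 1, 0] (7->13, 6->18, 5->6, 4->20, 3->5, 2->10, 1->5, 0->7), giving [13, 18, 6, 20, 5, 10, 5, 7].

[13, 18, 6, 20, 5, 10, 5, 7]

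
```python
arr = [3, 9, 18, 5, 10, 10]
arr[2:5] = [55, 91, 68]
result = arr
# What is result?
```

arr starts as [3, 9, 18, 5, 10, 10] (length 6). The slice arr[2:5] covers indices [2, 3, 4] with values [18, 5, 10]. Replacing that slice with [55, 91, 68] (same length) produces [3, 9, 55, 91, 68, 10].

[3, 9, 55, 91, 68, 10]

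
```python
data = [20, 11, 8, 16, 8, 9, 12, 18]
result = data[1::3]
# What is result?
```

data has length 8. The slice data[1::3] selects indices [1, 4, 7] (1->11, 4->8, 7->18), giving [11, 8, 18].

[11, 8, 18]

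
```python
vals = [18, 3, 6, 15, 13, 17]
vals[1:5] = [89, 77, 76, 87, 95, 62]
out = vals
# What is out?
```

vals starts as [18, 3, 6, 15, 13, 17] (length 6). The slice vals[1:5] covers indices [1, 2, 3, 4] with values [3, 6, 15, 13]. Replacing that slice with [89, 77, 76, 87, 95, 62] (different length) produces [18, 89, 77, 76, 87, 95, 62, 17].

[18, 89, 77, 76, 87, 95, 62, 17]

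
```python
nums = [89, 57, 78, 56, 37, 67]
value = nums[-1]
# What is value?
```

nums has length 6. Negative index -1 maps to positive index 6 + (-1) = 5. nums[5] = 67.

67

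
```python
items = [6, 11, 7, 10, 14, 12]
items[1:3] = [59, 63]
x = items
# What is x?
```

items starts as [6, 11, 7, 10, 14, 12] (length 6). The slice items[1:3] covers indices [1, 2] with values [11, 7]. Replacing that slice with [59, 63] (same length) produces [6, 59, 63, 10, 14, 12].

[6, 59, 63, 10, 14, 12]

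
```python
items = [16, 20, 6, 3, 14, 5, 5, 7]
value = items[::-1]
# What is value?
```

items has length 8. The slice items[::-1] selects indices [7, 6, 5, 4, 3, 2, 1, 0] (7->7, 6->5, 5->5, 4->14, 3->3, 2->6, 1->20, 0->16), giving [7, 5, 5, 14, 3, 6, 20, 16].

[7, 5, 5, 14, 3, 6, 20, 16]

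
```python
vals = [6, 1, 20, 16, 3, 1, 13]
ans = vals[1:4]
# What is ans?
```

vals has length 7. The slice vals[1:4] selects indices [1, 2, 3] (1->1, 2->20, 3->16), giving [1, 20, 16].

[1, 20, 16]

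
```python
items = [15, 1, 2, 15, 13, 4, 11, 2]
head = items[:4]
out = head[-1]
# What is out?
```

items has length 8. The slice items[:4] selects indices [0, 1, 2, 3] (0->15, 1->1, 2->2, 3->15), giving [15, 1, 2, 15]. So head = [15, 1, 2, 15]. Then head[-1] = 15.

15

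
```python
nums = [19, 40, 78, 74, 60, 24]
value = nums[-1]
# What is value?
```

nums has length 6. Negative index -1 maps to positive index 6 + (-1) = 5. nums[5] = 24.

24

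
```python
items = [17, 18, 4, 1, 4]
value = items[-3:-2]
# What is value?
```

items has length 5. The slice items[-3:-2] selects indices [2] (2->4), giving [4].

[4]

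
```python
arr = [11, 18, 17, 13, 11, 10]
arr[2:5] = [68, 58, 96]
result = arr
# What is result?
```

arr starts as [11, 18, 17, 13, 11, 10] (length 6). The slice arr[2:5] covers indices [2, 3, 4] with values [17, 13, 11]. Replacing that slice with [68, 58, 96] (same length) produces [11, 18, 68, 58, 96, 10].

[11, 18, 68, 58, 96, 10]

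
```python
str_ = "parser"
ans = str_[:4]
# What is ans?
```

str_ has length 6. The slice str_[:4] selects indices [0, 1, 2, 3] (0->'p', 1->'a', 2->'r', 3->'s'), giving 'pars'.

'pars'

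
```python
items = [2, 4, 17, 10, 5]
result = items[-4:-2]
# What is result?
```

items has length 5. The slice items[-4:-2] selects indices [1, 2] (1->4, 2->17), giving [4, 17].

[4, 17]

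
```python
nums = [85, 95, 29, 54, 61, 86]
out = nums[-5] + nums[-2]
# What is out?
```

nums has length 6. Negative index -5 maps to positive index 6 + (-5) = 1. nums[1] = 95.
nums has length 6. Negative index -2 maps to positive index 6 + (-2) = 4. nums[4] = 61.
Sum: 95 + 61 = 156.

156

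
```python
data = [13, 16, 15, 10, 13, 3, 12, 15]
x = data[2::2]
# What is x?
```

data has length 8. The slice data[2::2] selects indices [2, 4, 6] (2->15, 4->13, 6->12), giving [15, 13, 12].

[15, 13, 12]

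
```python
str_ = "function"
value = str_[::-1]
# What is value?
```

str_ has length 8. The slice str_[::-1] selects indices [7, 6, 5, 4, 3, 2, 1, 0] (7->'n', 6->'o', 5->'i', 4->'t', 3->'c', 2->'n', 1->'u', 0->'f'), giving 'noitcnuf'.

'noitcnuf'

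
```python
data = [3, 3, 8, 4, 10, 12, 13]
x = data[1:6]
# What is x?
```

data has length 7. The slice data[1:6] selects indices [1, 2, 3, 4, 5] (1->3, 2->8, 3->4, 4->10, 5->12), giving [3, 8, 4, 10, 12].

[3, 8, 4, 10, 12]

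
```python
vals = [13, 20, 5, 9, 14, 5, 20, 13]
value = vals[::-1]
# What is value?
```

vals has length 8. The slice vals[::-1] selects indices [7, 6, 5, 4, 3, 2, 1, 0] (7->13, 6->20, 5->5, 4->14, 3->9, 2->5, 1->20, 0->13), giving [13, 20, 5, 14, 9, 5, 20, 13].

[13, 20, 5, 14, 9, 5, 20, 13]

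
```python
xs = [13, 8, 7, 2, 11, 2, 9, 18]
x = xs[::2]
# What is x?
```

xs has length 8. The slice xs[::2] selects indices [0, 2, 4, 6] (0->13, 2->7, 4->11, 6->9), giving [13, 7, 11, 9].

[13, 7, 11, 9]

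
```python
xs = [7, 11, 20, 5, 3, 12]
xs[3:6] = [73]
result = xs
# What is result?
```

xs starts as [7, 11, 20, 5, 3, 12] (length 6). The slice xs[3:6] covers indices [3, 4, 5] with values [5, 3, 12]. Replacing that slice with [73] (different length) produces [7, 11, 20, 73].

[7, 11, 20, 73]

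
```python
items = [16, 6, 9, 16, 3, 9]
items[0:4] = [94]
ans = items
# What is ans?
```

items starts as [16, 6, 9, 16, 3, 9] (length 6). The slice items[0:4] covers indices [0, 1, 2, 3] with values [16, 6, 9, 16]. Replacing that slice with [94] (different length) produces [94, 3, 9].

[94, 3, 9]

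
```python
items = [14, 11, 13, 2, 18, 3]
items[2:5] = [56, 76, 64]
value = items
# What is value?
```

items starts as [14, 11, 13, 2, 18, 3] (length 6). The slice items[2:5] covers indices [2, 3, 4] with values [13, 2, 18]. Replacing that slice with [56, 76, 64] (same length) produces [14, 11, 56, 76, 64, 3].

[14, 11, 56, 76, 64, 3]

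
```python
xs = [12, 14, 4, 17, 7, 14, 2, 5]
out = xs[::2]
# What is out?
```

xs has length 8. The slice xs[::2] selects indices [0, 2, 4, 6] (0->12, 2->4, 4->7, 6->2), giving [12, 4, 7, 2].

[12, 4, 7, 2]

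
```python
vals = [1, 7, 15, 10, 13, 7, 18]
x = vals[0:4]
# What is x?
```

vals has length 7. The slice vals[0:4] selects indices [0, 1, 2, 3] (0->1, 1->7, 2->15, 3->10), giving [1, 7, 15, 10].

[1, 7, 15, 10]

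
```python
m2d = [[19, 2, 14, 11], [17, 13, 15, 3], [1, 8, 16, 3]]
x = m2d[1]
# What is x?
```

m2d has 3 rows. Row 1 is [17, 13, 15, 3].

[17, 13, 15, 3]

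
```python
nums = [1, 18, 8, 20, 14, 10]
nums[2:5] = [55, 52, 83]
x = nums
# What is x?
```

nums starts as [1, 18, 8, 20, 14, 10] (length 6). The slice nums[2:5] covers indices [2, 3, 4] with values [8, 20, 14]. Replacing that slice with [55, 52, 83] (same length) produces [1, 18, 55, 52, 83, 10].

[1, 18, 55, 52, 83, 10]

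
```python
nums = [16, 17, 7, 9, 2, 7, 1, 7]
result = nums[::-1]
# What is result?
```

nums has length 8. The slice nums[::-1] selects indices [7, 6, 5, 4, 3, 2, 1, 0] (7->7, 6->1, 5->7, 4->2, 3->9, 2->7, 1->17, 0->16), giving [7, 1, 7, 2, 9, 7, 17, 16].

[7, 1, 7, 2, 9, 7, 17, 16]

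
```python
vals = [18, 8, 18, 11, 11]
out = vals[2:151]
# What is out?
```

vals has length 5. The slice vals[2:151] selects indices [2, 3, 4] (2->18, 3->11, 4->11), giving [18, 11, 11].

[18, 11, 11]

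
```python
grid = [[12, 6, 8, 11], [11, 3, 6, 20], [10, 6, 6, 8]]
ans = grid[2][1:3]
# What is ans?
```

grid[2] = [10, 6, 6, 8]. grid[2] has length 4. The slice grid[2][1:3] selects indices [1, 2] (1->6, 2->6), giving [6, 6].

[6, 6]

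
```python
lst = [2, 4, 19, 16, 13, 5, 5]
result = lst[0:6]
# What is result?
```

lst has length 7. The slice lst[0:6] selects indices [0, 1, 2, 3, 4, 5] (0->2, 1->4, 2->19, 3->16, 4->13, 5->5), giving [2, 4, 19, 16, 13, 5].

[2, 4, 19, 16, 13, 5]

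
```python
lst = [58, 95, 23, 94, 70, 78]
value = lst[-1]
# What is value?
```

lst has length 6. Negative index -1 maps to positive index 6 + (-1) = 5. lst[5] = 78.

78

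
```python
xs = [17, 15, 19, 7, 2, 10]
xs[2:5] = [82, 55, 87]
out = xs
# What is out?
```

xs starts as [17, 15, 19, 7, 2, 10] (length 6). The slice xs[2:5] covers indices [2, 3, 4] with values [19, 7, 2]. Replacing that slice with [82, 55, 87] (same length) produces [17, 15, 82, 55, 87, 10].

[17, 15, 82, 55, 87, 10]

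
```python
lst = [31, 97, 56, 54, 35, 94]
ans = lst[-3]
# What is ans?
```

lst has length 6. Negative index -3 maps to positive index 6 + (-3) = 3. lst[3] = 54.

54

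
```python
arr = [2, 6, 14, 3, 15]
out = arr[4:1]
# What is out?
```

arr has length 5. The slice arr[4:1] resolves to an empty index range, so the result is [].

[]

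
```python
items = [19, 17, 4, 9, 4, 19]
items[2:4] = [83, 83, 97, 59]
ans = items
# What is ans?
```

items starts as [19, 17, 4, 9, 4, 19] (length 6). The slice items[2:4] covers indices [2, 3] with values [4, 9]. Replacing that slice with [83, 83, 97, 59] (different length) produces [19, 17, 83, 83, 97, 59, 4, 19].

[19, 17, 83, 83, 97, 59, 4, 19]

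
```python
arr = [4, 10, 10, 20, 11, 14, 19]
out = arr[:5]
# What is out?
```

arr has length 7. The slice arr[:5] selects indices [0, 1, 2, 3, 4] (0->4, 1->10, 2->10, 3->20, 4->11), giving [4, 10, 10, 20, 11].

[4, 10, 10, 20, 11]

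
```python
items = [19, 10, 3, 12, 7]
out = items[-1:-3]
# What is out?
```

items has length 5. The slice items[-1:-3] resolves to an empty index range, so the result is [].

[]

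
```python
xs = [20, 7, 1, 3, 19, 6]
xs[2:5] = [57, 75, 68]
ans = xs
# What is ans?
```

xs starts as [20, 7, 1, 3, 19, 6] (length 6). The slice xs[2:5] covers indices [2, 3, 4] with values [1, 3, 19]. Replacing that slice with [57, 75, 68] (same length) produces [20, 7, 57, 75, 68, 6].

[20, 7, 57, 75, 68, 6]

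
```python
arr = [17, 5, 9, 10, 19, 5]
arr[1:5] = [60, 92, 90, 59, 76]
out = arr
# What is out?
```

arr starts as [17, 5, 9, 10, 19, 5] (length 6). The slice arr[1:5] covers indices [1, 2, 3, 4] with values [5, 9, 10, 19]. Replacing that slice with [60, 92, 90, 59, 76] (different length) produces [17, 60, 92, 90, 59, 76, 5].

[17, 60, 92, 90, 59, 76, 5]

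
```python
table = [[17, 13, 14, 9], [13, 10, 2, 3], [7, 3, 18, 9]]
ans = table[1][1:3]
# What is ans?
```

table[1] = [13, 10, 2, 3]. table[1] has length 4. The slice table[1][1:3] selects indices [1, 2] (1->10, 2->2), giving [10, 2].

[10, 2]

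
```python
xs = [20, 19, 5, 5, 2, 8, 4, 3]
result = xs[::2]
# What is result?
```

xs has length 8. The slice xs[::2] selects indices [0, 2, 4, 6] (0->20, 2->5, 4->2, 6->4), giving [20, 5, 2, 4].

[20, 5, 2, 4]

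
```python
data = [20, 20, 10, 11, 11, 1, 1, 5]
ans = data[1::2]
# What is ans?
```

data has length 8. The slice data[1::2] selects indices [1, 3, 5, 7] (1->20, 3->11, 5->1, 7->5), giving [20, 11, 1, 5].

[20, 11, 1, 5]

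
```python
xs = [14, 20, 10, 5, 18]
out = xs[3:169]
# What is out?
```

xs has length 5. The slice xs[3:169] selects indices [3, 4] (3->5, 4->18), giving [5, 18].

[5, 18]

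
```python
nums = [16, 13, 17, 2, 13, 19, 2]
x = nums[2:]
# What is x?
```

nums has length 7. The slice nums[2:] selects indices [2, 3, 4, 5, 6] (2->17, 3->2, 4->13, 5->19, 6->2), giving [17, 2, 13, 19, 2].

[17, 2, 13, 19, 2]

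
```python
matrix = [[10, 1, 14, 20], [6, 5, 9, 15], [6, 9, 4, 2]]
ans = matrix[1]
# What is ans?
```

matrix has 3 rows. Row 1 is [6, 5, 9, 15].

[6, 5, 9, 15]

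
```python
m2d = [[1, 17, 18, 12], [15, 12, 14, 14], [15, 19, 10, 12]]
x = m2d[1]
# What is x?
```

m2d has 3 rows. Row 1 is [15, 12, 14, 14].

[15, 12, 14, 14]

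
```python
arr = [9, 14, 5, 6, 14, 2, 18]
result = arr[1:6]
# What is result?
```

arr has length 7. The slice arr[1:6] selects indices [1, 2, 3, 4, 5] (1->14, 2->5, 3->6, 4->14, 5->2), giving [14, 5, 6, 14, 2].

[14, 5, 6, 14, 2]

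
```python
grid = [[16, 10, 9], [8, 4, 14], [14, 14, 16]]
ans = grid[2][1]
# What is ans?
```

grid[2] = [14, 14, 16]. Taking column 1 of that row yields 14.

14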